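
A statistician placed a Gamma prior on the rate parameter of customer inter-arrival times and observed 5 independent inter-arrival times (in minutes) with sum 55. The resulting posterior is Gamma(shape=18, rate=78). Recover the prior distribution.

For an exponential likelihood with a Gamma(α, β) prior on the rate, n observations with total T give posterior Gamma(α+n, β+T).
So α = 18 − 5 = 13 and β = 78 − 55 = 23.

Gamma(shape=13, rate=23)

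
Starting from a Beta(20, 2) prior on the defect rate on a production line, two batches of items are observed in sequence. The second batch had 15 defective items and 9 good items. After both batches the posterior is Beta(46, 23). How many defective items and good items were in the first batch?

Sequential conjugate updates are equivalent to a single update on the pooled data, so total successes = posterior α − prior α and total failures = posterior β − prior β.
Total across both batches: 46−20=26 defective items, 23−2=21 good items.
Subtract the second batch: 26−15=11 defective items and 21−9=12 good items.

11 defective items and 12 good items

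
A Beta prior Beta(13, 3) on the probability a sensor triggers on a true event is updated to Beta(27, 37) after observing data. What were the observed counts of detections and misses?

A Beta(a, b) prior with s successes and f failures in binomial data gives a Beta(a+s, b+f) posterior.
So s = 27 − 13 = 14 and f = 37 − 3 = 34.

14 detections and 34 misses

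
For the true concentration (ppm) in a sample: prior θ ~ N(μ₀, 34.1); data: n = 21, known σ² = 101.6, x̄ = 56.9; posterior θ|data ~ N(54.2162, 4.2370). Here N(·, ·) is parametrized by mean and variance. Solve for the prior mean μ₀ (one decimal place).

μ₀ = 35.3

The posterior mean is a precision-weighted average: μ_n = (τ₀μ₀ + τ_data·x̄)/(τ₀+τ_data), with τ₀=1/σ₀² and τ_data=n/σ².
Here τ₀ = 1/34.1 = 0.029326 and τ_data = 21/101.6 = 0.206693, so τ_n = 0.236019.
Rearranging for μ₀: μ₀ = (μ_n·τ_n − τ_data·x̄)/τ₀ = (54.2162·0.236019 − 0.206693·56.9) / 0.029326 = 1.035222/0.029326 ≈ 35.3.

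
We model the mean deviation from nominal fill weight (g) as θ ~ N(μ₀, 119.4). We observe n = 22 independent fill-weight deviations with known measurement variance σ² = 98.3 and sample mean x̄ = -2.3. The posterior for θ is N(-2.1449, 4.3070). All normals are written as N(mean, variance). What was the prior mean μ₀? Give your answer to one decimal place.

The posterior mean is a precision-weighted average: μ_n = (τ₀μ₀ + τ_data·x̄)/(τ₀+τ_data), with τ₀=1/σ₀² and τ_data=n/σ².
Here τ₀ = 1/119.4 = 0.008375 and τ_data = 22/98.3 = 0.223805, so τ_n = 0.232180.
Rearranging for μ₀: μ₀ = (μ_n·τ_n − τ_data·x̄)/τ₀ = (-2.1449·0.232180 − 0.223805·-2.3) / 0.008375 = 0.016749/0.008375 ≈ 2.0.

μ₀ = 2.0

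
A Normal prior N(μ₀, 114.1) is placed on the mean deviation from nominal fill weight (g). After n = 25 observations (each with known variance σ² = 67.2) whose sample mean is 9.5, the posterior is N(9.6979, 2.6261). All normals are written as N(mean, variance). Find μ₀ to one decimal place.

The posterior mean is a precision-weighted average: μ_n = (τ₀μ₀ + τ_data·x̄)/(τ₀+τ_data), with τ₀=1/σ₀² and τ_data=n/σ².
Here τ₀ = 1/114.1 = 0.008764 and τ_data = 25/67.2 = 0.372024, so τ_n = 0.380788.
Rearranging for μ₀: μ₀ = (μ_n·τ_n − τ_data·x̄)/τ₀ = (9.6979·0.380788 − 0.372024·9.5) / 0.008764 = 0.158616/0.008764 ≈ 18.1.

μ₀ = 18.1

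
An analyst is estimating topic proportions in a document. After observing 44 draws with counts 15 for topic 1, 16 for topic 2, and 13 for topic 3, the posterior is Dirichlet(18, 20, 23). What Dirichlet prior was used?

For a Dirichlet(α) prior with multinomial counts c, the posterior is Dirichlet(α + c) componentwise.
Subtract each count from the matching posterior parameter: 18−15=3, 20−16=4, 23−13=10.

Dirichlet(3, 4, 10)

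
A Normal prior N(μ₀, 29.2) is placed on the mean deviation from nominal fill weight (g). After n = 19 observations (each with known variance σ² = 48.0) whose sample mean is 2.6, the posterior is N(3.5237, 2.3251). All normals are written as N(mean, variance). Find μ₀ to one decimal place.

With known observation variance, the Normal–Normal posterior has precision τ_n = τ₀ + n/σ² and mean μ_n = (τ₀μ₀ + (n/σ²)x̄)/τ_n.
Here τ₀ = 1/29.2 = 0.034247 and τ_data = 19/48.0 = 0.395833, so τ_n = 0.430080.
Rearranging for μ₀: μ₀ = (μ_n·τ_n − τ_data·x̄)/τ₀ = (3.5237·0.430080 − 0.395833·2.6) / 0.034247 = 0.486307/0.034247 ≈ 14.2.

μ₀ = 14.2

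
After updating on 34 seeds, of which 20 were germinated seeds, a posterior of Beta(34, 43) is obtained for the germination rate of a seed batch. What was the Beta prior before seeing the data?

Beta(14, 29)

Under Beta–binomial conjugacy the posterior parameters are (a+s, b+f).
So a = 34 − 20 = 14 and b = 43 − 14 = 29.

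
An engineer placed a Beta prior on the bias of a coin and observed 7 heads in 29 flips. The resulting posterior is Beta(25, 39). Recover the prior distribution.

Beta(18, 17)

Under Beta–binomial conjugacy the posterior parameters are (a+s, b+f).
Subtract the data counts: 25−7=18, 39−22=17.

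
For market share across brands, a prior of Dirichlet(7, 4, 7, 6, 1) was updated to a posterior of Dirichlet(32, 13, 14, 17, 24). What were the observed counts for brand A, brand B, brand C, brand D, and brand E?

For a Dirichlet(α) prior with multinomial counts c, the posterior is Dirichlet(α + c) componentwise.
Counts are posterior − prior componentwise: 32−7=25, 13−4=9, 14−7=7, 17−6=11, 24−1=23.

counts (25, 9, 7, 11, 23)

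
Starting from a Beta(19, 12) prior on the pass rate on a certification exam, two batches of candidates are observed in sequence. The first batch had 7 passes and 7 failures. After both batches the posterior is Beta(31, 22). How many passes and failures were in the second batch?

Sequential conjugate updates are equivalent to a single update on the pooled data, so total successes = posterior α − prior α and total failures = posterior β − prior β.
Total across both batches: 31−19=12 passes, 22−12=10 failures.
Subtract the first batch: 12−7=5 passes and 10−7=3 failures.

5 passes and 3 failures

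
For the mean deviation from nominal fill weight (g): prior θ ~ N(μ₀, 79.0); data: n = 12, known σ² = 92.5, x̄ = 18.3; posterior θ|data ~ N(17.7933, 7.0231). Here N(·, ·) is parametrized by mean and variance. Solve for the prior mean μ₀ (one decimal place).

μ₀ = 12.6

With known observation variance, the Normal–Normal posterior has precision τ_n = τ₀ + n/σ² and mean μ_n = (τ₀μ₀ + (n/σ²)x̄)/τ_n.
Here τ₀ = 1/79.0 = 0.012658 and τ_data = 12/92.5 = 0.129730, so τ_n = 0.142388.
Rearranging for μ₀: μ₀ = (μ_n·τ_n − τ_data·x̄)/τ₀ = (17.7933·0.142388 − 0.129730·18.3) / 0.012658 = 0.159493/0.012658 ≈ 12.6.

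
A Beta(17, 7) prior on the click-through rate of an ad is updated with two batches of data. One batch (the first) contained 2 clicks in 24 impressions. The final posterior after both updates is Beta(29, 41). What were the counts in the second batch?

Sequential conjugate updates are equivalent to a single update on the pooled data, so total successes = posterior α − prior α and total failures = posterior β − prior β.
Total across both batches: 29−17=12 clicks, 41−7=34 non-clicks.
Subtract the first batch: 12−2=10 clicks and 34−22=12 non-clicks.

10 clicks and 12 non-clicks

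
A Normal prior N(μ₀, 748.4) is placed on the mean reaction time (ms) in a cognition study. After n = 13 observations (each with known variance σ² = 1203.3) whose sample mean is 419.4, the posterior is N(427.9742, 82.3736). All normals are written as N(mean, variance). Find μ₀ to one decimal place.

μ₀ = 497.3

The posterior mean is a precision-weighted average: μ_n = (τ₀μ₀ + τ_data·x̄)/(τ₀+τ_data), with τ₀=1/σ₀² and τ_data=n/σ².
Here τ₀ = 1/748.4 = 0.001336 and τ_data = 13/1203.3 = 0.010804, so τ_n = 0.012140.
Rearranging for μ₀: μ₀ = (μ_n·τ_n − τ_data·x̄)/τ₀ = (427.9742·0.012140 − 0.010804·419.4) / 0.001336 = 0.664409/0.001336 ≈ 497.3.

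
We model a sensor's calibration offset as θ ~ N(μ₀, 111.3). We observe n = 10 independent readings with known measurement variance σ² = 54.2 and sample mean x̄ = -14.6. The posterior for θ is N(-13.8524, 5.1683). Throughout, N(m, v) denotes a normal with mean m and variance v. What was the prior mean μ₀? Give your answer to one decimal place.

μ₀ = 1.5

With known observation variance, the Normal–Normal posterior has precision τ_n = τ₀ + n/σ² and mean μ_n = (τ₀μ₀ + (n/σ²)x̄)/τ_n.
Here τ₀ = 1/111.3 = 0.008985 and τ_data = 10/54.2 = 0.184502, so τ_n = 0.193487.
Rearranging for μ₀: μ₀ = (μ_n·τ_n − τ_data·x̄)/τ₀ = (-13.8524·0.193487 − 0.184502·-14.6) / 0.008985 = 0.013470/0.008985 ≈ 1.5.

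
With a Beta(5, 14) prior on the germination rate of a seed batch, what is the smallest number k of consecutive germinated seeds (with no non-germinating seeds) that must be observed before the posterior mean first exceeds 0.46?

k = 7

After k germinated seeds and 0 non-germinating seeds the posterior is Beta(5+k, 14), with mean (5+k)/(5+14+k).
Set (5+k)/(19+k) > 0.46 and solve: k > (0.46·19 − 5)/(1 − 0.46) = 6.926.
The smallest integer exceeding 6.926 is 7.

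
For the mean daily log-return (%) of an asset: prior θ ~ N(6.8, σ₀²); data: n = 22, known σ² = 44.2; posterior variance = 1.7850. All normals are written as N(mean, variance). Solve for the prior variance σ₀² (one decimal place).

For the Normal–Normal model with known σ², precisions add: τ_n = τ₀ + n/σ².
So 1/σ₀² = 1/1.7850 − 22/44.2 = 0.560224 − 0.497738 = 0.062486.
Hence σ₀² = 1/0.062486 ≈ 16.0.

σ₀² = 16.0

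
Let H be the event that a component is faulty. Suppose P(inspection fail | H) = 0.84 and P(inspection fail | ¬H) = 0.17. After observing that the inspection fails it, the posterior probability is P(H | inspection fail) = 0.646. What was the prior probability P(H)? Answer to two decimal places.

P(H) = 0.27

In odds form, posterior odds = prior odds × likelihood ratio, so prior odds = posterior odds ÷ LR.
Posterior odds = 0.646/(1−0.646) = 1.8249. LR = 0.84/0.17 = 4.9412.
Prior odds = 1.8249/4.9412 = 0.3693, so P(H) = 0.3693/(1+0.3693) ≈ 0.27.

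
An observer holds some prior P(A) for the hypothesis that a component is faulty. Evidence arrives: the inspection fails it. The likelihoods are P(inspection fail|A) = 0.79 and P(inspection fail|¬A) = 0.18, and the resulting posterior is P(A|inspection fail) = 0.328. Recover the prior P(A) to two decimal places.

Bayes' rule in odds form gives O(A|E) = O(A)·[P(E|A)/P(E|¬A)], hence O(A) = O(A|E)/LR.
Posterior odds = 0.328/(1−0.328) = 0.4881. LR = 0.79/0.18 = 4.3889.
Prior odds = 0.4881/4.3889 = 0.1112, so P(A) = 0.1112/(1+0.1112) ≈ 0.10.

P(A) = 0.10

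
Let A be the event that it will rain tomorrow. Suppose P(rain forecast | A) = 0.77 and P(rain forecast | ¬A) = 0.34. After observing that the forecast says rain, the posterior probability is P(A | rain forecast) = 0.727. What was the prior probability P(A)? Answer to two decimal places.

Bayes' rule in odds form gives O(A|E) = O(A)·[P(E|A)/P(E|¬A)], hence O(A) = O(A|E)/LR.
Posterior odds = 0.727/(1−0.727) = 2.6630. LR = 0.77/0.34 = 2.2647.
Prior odds = 2.6630/2.2647 = 1.1759, so P(A) = 1.1759/(1+1.1759) ≈ 0.54.

P(A) = 0.54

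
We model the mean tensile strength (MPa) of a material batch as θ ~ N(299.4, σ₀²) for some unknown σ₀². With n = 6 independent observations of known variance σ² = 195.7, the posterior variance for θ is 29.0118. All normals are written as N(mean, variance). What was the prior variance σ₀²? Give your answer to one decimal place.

Posterior precision equals prior precision plus data precision: 1/σ_n² = 1/σ₀² + n/σ².
So 1/σ₀² = 1/29.0118 − 6/195.7 = 0.034469 − 0.030659 = 0.003810.
Hence σ₀² = 1/0.003810 ≈ 262.5.

σ₀² = 262.5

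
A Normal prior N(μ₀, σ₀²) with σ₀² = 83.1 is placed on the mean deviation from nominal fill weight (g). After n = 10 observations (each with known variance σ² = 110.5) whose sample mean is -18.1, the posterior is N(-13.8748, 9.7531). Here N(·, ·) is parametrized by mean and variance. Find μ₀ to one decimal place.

The posterior mean is a precision-weighted average: μ_n = (τ₀μ₀ + τ_data·x̄)/(τ₀+τ_data), with τ₀=1/σ₀² and τ_data=n/σ².
Here τ₀ = 1/83.1 = 0.012034 and τ_data = 10/110.5 = 0.090498, so τ_n = 0.102532.
Rearranging for μ₀: μ₀ = (μ_n·τ_n − τ_data·x̄)/τ₀ = (-13.8748·0.102532 − 0.090498·-18.1) / 0.012034 = 0.215403/0.012034 ≈ 17.9.

μ₀ = 17.9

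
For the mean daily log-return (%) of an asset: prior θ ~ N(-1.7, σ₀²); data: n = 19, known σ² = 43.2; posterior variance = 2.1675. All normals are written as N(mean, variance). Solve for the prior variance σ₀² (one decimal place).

σ₀² = 46.4

Posterior precision equals prior precision plus data precision: 1/σ_n² = 1/σ₀² + n/σ².
So 1/σ₀² = 1/2.1675 − 19/43.2 = 0.461361 − 0.439815 = 0.021546.
Hence σ₀² = 1/0.021546 ≈ 46.4.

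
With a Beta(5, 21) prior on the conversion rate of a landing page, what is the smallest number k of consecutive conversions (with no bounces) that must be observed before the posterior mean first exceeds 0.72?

After k conversions and 0 bounces the posterior is Beta(5+k, 21), with mean (5+k)/(5+21+k).
Set (5+k)/(26+k) > 0.72 and solve: k > (0.72·26 − 5)/(1 − 0.72) = 49.000.
The smallest integer exceeding 49.000 is 50.

k = 50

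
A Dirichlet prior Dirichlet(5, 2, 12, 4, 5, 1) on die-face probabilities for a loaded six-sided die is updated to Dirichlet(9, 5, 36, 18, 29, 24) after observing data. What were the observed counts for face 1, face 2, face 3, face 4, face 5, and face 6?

For a Dirichlet(α) prior with multinomial counts c, the posterior is Dirichlet(α + c) componentwise.
Counts are posterior − prior componentwise: 9−5=4, 5−2=3, 36−12=24, 18−4=14, 29−5=24, 24−1=23.

counts (4, 3, 24, 14, 24, 23)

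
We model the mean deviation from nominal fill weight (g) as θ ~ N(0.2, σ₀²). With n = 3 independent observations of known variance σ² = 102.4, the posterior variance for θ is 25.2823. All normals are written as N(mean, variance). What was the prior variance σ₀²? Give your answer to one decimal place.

For the Normal–Normal model with known σ², precisions add: τ_n = τ₀ + n/σ².
So 1/σ₀² = 1/25.2823 − 3/102.4 = 0.039553 − 0.029297 = 0.010256.
Hence σ₀² = 1/0.010256 ≈ 97.5.

σ₀² = 97.5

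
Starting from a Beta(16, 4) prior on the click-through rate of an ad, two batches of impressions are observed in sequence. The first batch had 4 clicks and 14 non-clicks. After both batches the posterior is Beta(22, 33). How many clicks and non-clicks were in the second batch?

Sequential conjugate updates are equivalent to a single update on the pooled data, so total successes = posterior α − prior α and total failures = posterior β − prior β.
Total across both batches: 22−16=6 clicks, 33−4=29 non-clicks.
Subtract the first batch: 6−4=2 clicks and 29−14=15 non-clicks.

2 clicks and 15 non-clicks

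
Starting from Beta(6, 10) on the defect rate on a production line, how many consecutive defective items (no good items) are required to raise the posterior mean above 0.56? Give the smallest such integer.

After k defective items and 0 good items the posterior is Beta(6+k, 10), with mean (6+k)/(6+10+k).
Set (6+k)/(16+k) > 0.56 and solve: k > (0.56·16 − 6)/(1 − 0.56) = 6.727.
The smallest integer exceeding 6.727 is 7.

k = 7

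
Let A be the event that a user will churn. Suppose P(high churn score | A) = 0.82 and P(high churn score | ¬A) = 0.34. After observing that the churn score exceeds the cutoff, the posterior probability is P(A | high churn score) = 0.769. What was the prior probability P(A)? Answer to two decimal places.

Bayes' rule in odds form gives O(A|E) = O(A)·[P(E|A)/P(E|¬A)], hence O(A) = O(A|E)/LR.
Posterior odds = 0.769/(1−0.769) = 3.3290. LR = 0.82/0.34 = 2.4118.
Prior odds = 3.3290/2.4118 = 1.3803, so P(A) = 1.3803/(1+1.3803) ≈ 0.58.

P(A) = 0.58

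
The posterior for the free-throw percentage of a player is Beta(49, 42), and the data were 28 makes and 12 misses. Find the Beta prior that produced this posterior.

Beta is conjugate to the binomial likelihood: posterior = Beta(a+s, b+f).
So a = 49 − 28 = 21 and b = 42 − 12 = 30.

Beta(21, 30)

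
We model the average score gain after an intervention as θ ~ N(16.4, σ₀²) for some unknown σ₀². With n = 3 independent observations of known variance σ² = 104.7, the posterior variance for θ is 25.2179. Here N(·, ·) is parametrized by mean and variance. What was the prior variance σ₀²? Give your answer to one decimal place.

Posterior precision equals prior precision plus data precision: 1/σ_n² = 1/σ₀² + n/σ².
So 1/σ₀² = 1/25.2179 − 3/104.7 = 0.039654 − 0.028653 = 0.011001.
Hence σ₀² = 1/0.011001 ≈ 90.9.

σ₀² = 90.9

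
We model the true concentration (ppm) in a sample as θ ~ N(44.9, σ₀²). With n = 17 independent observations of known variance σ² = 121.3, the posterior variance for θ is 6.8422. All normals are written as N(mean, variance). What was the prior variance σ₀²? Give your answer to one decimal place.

σ₀² = 166.6

Posterior precision equals prior precision plus data precision: 1/σ_n² = 1/σ₀² + n/σ².
So 1/σ₀² = 1/6.8422 − 17/121.3 = 0.146152 − 0.140148 = 0.006004.
Hence σ₀² = 1/0.006004 ≈ 166.6.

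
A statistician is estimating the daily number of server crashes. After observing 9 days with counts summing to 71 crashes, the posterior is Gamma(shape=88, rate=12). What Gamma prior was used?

Gamma–Poisson conjugacy: posterior shape = α + Σxᵢ, posterior rate = β + n.
So α = 88 − 71 = 17 and β = 12 − 9 = 3.

Gamma(shape=17, rate=3)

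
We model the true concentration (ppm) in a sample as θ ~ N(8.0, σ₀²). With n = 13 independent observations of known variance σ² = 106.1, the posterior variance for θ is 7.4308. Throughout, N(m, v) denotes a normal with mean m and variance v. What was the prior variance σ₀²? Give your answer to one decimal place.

For the Normal–Normal model with known σ², precisions add: τ_n = τ₀ + n/σ².
So 1/σ₀² = 1/7.4308 − 13/106.1 = 0.134575 − 0.122526 = 0.012049.
Hence σ₀² = 1/0.012049 ≈ 83.0.

σ₀² = 83.0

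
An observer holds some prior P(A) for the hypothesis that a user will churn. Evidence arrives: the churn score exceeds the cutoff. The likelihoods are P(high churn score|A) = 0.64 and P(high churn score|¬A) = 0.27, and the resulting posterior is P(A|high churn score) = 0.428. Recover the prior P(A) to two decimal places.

In odds form, posterior odds = prior odds × likelihood ratio, so prior odds = posterior odds ÷ LR.
Posterior odds = 0.428/(1−0.428) = 0.7483. LR = 0.64/0.27 = 2.3704.
Prior odds = 0.7483/2.3704 = 0.3157, so P(A) = 0.3157/(1+0.3157) ≈ 0.24.

P(A) = 0.24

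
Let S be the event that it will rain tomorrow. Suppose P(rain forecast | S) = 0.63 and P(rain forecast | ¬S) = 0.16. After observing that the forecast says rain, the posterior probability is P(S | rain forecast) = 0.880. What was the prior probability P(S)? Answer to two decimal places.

Bayes' rule in odds form gives O(S|E) = O(S)·[P(E|S)/P(E|¬S)], hence O(S) = O(S|E)/LR.
Posterior odds = 0.880/(1−0.880) = 7.3333. LR = 0.63/0.16 = 3.9375.
Prior odds = 7.3333/3.9375 = 1.8624, so P(S) = 1.8624/(1+1.8624) ≈ 0.65.

P(S) = 0.65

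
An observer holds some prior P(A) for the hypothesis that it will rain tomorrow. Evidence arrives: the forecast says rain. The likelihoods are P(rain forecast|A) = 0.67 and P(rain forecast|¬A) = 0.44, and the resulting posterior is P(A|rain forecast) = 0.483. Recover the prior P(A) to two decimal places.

P(A) = 0.38

Bayes' rule in odds form gives O(A|E) = O(A)·[P(E|A)/P(E|¬A)], hence O(A) = O(A|E)/LR.
Posterior odds = 0.483/(1−0.483) = 0.9342. LR = 0.67/0.44 = 1.5227.
Prior odds = 0.9342/1.5227 = 0.6135, so P(A) = 0.6135/(1+0.6135) ≈ 0.38.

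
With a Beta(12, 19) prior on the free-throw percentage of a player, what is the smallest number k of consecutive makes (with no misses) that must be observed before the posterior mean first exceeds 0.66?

k = 25

After k makes and 0 misses the posterior is Beta(12+k, 19), with mean (12+k)/(12+19+k).
Set (12+k)/(31+k) > 0.66 and solve: k > (0.66·31 − 12)/(1 − 0.66) = 24.882.
The smallest integer exceeding 24.882 is 25.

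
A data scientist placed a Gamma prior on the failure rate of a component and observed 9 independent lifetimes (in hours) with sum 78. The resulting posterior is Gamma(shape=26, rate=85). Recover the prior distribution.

For an exponential likelihood with a Gamma(α, β) prior on the rate, n observations with total T give posterior Gamma(α+n, β+T).
So α = 26 − 9 = 17 and β = 85 − 78 = 7.

Gamma(shape=17, rate=7)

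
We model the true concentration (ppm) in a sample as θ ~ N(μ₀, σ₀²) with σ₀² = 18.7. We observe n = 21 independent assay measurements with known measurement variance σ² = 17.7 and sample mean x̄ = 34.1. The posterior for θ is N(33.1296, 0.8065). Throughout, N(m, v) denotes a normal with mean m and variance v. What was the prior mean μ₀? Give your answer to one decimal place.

μ₀ = 11.6

With known observation variance, the Normal–Normal posterior has precision τ_n = τ₀ + n/σ² and mean μ_n = (τ₀μ₀ + (n/σ²)x̄)/τ_n.
Here τ₀ = 1/18.7 = 0.053476 and τ_data = 21/17.7 = 1.186441, so τ_n = 1.239917.
Rearranging for μ₀: μ₀ = (μ_n·τ_n − τ_data·x̄)/τ₀ = (33.1296·1.239917 − 1.186441·34.1) / 0.053476 = 0.620316/0.053476 ≈ 11.6.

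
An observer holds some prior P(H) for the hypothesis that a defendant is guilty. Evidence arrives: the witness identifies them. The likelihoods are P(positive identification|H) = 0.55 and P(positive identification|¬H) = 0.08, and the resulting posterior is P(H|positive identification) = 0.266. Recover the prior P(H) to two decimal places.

In odds form, posterior odds = prior odds × likelihood ratio, so prior odds = posterior odds ÷ LR.
Posterior odds = 0.266/(1−0.266) = 0.3624. LR = 0.55/0.08 = 6.8750.
Prior odds = 0.3624/6.8750 = 0.0527, so P(H) = 0.0527/(1+0.0527) ≈ 0.05.

P(H) = 0.05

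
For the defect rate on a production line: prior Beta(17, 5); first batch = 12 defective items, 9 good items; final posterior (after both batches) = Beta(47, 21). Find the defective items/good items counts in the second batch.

Sequential conjugate updates are equivalent to a single update on the pooled data, so total successes = posterior α − prior α and total failures = posterior β − prior β.
Total across both batches: 47−17=30 defective items, 21−5=16 good items.
Subtract the first batch: 30−12=18 defective items and 16−9=7 good items.

18 defective items and 7 good items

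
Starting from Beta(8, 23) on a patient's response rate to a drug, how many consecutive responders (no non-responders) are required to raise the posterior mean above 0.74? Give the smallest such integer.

After k responders and 0 non-responders the posterior is Beta(8+k, 23), with mean (8+k)/(8+23+k).
Set (8+k)/(31+k) > 0.74 and solve: k > (0.74·31 − 8)/(1 − 0.74) = 57.462.
The smallest integer exceeding 57.462 is 58.

k = 58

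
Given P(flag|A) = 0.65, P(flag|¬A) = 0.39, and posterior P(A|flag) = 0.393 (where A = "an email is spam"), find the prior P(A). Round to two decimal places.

P(A) = 0.28

In odds form, posterior odds = prior odds × likelihood ratio, so prior odds = posterior odds ÷ LR.
Posterior odds = 0.393/(1−0.393) = 0.6474. LR = 0.65/0.39 = 1.6667.
Prior odds = 0.6474/1.6667 = 0.3884, so P(A) = 0.3884/(1+0.3884) ≈ 0.28.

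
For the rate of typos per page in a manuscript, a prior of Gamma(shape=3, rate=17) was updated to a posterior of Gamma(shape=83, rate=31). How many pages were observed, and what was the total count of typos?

Gamma–Poisson conjugacy: posterior shape = α + Σxᵢ, posterior rate = β + n.
Matching: Σxᵢ = 83 − 3 = 80 and n = 31 − 17 = 14.

n = 14 pages with total 80 typos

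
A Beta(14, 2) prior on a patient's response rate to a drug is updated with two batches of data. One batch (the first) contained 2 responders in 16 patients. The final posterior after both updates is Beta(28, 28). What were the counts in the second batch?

Sequential conjugate updates are equivalent to a single update on the pooled data, so total successes = posterior α − prior α and total failures = posterior β − prior β.
Total across both batches: 28−14=14 responders, 28−2=26 non-responders.
Subtract the first batch: 14−2=12 responders and 26−14=12 non-responders.

12 responders and 12 non-responders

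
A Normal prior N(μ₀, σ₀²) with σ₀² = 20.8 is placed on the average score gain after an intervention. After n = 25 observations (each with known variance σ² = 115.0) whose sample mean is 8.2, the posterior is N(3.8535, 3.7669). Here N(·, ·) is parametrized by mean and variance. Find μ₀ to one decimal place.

μ₀ = -15.8

The posterior mean is a precision-weighted average: μ_n = (τ₀μ₀ + τ_data·x̄)/(τ₀+τ_data), with τ₀=1/σ₀² and τ_data=n/σ².
Here τ₀ = 1/20.8 = 0.048077 and τ_data = 25/115.0 = 0.217391, so τ_n = 0.265468.
Rearranging for μ₀: μ₀ = (μ_n·τ_n − τ_data·x̄)/τ₀ = (3.8535·0.265468 − 0.217391·8.2) / 0.048077 = -0.759625/0.048077 ≈ -15.8.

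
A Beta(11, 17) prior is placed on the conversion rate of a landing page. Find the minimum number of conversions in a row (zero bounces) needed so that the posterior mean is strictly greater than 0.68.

After k conversions and 0 bounces the posterior is Beta(11+k, 17), with mean (11+k)/(11+17+k).
Set (11+k)/(28+k) > 0.68 and solve: k > (0.68·28 − 11)/(1 − 0.68) = 25.125.
The smallest integer exceeding 25.125 is 26.

k = 26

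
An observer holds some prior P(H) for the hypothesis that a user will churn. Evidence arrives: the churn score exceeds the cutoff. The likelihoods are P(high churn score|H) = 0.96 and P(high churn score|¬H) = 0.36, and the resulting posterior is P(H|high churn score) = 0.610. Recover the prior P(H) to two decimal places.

P(H) = 0.37

Bayes' rule in odds form gives O(H|E) = O(H)·[P(E|H)/P(E|¬H)], hence O(H) = O(H|E)/LR.
Posterior odds = 0.610/(1−0.610) = 1.5641. LR = 0.96/0.36 = 2.6667.
Prior odds = 1.5641/2.6667 = 0.5865, so P(H) = 0.5865/(1+0.5865) ≈ 0.37.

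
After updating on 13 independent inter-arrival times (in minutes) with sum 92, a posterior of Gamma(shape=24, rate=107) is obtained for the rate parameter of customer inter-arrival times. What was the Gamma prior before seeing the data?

For an exponential likelihood with a Gamma(α, β) prior on the rate, n observations with total T give posterior Gamma(α+n, β+T).
So α = 24 − 13 = 11 and β = 107 − 92 = 15.

Gamma(shape=11, rate=15)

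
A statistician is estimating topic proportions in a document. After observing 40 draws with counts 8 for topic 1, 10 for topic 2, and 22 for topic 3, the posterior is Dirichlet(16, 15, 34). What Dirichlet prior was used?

For a Dirichlet(α) prior with multinomial counts c, the posterior is Dirichlet(α + c) componentwise.
Subtract each count from the matching posterior parameter: 16−8=8, 15−10=5, 34−22=12.

Dirichlet(8, 5, 12)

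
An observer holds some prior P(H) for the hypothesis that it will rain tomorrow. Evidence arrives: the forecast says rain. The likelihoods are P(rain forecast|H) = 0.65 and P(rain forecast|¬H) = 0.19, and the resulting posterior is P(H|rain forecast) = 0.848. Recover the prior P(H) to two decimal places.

P(H) = 0.62

Bayes' rule in odds form gives O(H|E) = O(H)·[P(E|H)/P(E|¬H)], hence O(H) = O(H|E)/LR.
Posterior odds = 0.848/(1−0.848) = 5.5789. LR = 0.65/0.19 = 3.4211.
Prior odds = 5.5789/3.4211 = 1.6307, so P(H) = 1.6307/(1+1.6307) ≈ 0.62.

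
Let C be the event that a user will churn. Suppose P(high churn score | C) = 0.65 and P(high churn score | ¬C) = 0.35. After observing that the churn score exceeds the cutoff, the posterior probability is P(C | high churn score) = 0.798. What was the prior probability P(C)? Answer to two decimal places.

Bayes' rule in odds form gives O(C|E) = O(C)·[P(E|C)/P(E|¬C)], hence O(C) = O(C|E)/LR.
Posterior odds = 0.798/(1−0.798) = 3.9505. LR = 0.65/0.35 = 1.8571.
Prior odds = 3.9505/1.8571 = 2.1272, so P(C) = 2.1272/(1+2.1272) ≈ 0.68.

P(C) = 0.68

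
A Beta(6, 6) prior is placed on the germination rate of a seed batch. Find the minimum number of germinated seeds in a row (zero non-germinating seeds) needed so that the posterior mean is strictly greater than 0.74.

After k germinated seeds and 0 non-germinating seeds the posterior is Beta(6+k, 6), with mean (6+k)/(6+6+k).
Set (6+k)/(12+k) > 0.74 and solve: k > (0.74·12 − 6)/(1 − 0.74) = 11.077.
The smallest integer exceeding 11.077 is 12, and checking k=12: (18)/(24) = 0.7500 > 0.74.

k = 12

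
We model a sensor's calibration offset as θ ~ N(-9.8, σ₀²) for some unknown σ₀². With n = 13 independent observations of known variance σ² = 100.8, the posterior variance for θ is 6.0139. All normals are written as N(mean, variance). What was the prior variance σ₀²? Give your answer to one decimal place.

Posterior precision equals prior precision plus data precision: 1/σ_n² = 1/σ₀² + n/σ².
So 1/σ₀² = 1/6.0139 − 13/100.8 = 0.166281 − 0.128968 = 0.037313.
Hence σ₀² = 1/0.037313 ≈ 26.8.

σ₀² = 26.8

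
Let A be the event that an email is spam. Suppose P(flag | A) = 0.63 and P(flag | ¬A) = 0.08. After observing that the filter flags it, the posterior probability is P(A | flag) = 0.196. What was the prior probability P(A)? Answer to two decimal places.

In odds form, posterior odds = prior odds × likelihood ratio, so prior odds = posterior odds ÷ LR.
Posterior odds = 0.196/(1−0.196) = 0.2438. LR = 0.63/0.08 = 7.8750.
Prior odds = 0.2438/7.8750 = 0.0310, so P(A) = 0.0310/(1+0.0310) ≈ 0.03.

P(A) = 0.03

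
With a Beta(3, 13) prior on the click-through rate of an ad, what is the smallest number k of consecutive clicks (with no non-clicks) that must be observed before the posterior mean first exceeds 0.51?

k = 11

After k clicks and 0 non-clicks the posterior is Beta(3+k, 13), with mean (3+k)/(3+13+k).
Set (3+k)/(16+k) > 0.51 and solve: k > (0.51·16 − 3)/(1 − 0.51) = 10.531.
The smallest integer exceeding 10.531 is 11.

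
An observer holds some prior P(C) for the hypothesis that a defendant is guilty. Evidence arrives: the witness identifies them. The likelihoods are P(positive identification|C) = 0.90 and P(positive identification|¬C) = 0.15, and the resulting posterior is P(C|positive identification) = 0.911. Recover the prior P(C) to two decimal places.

Bayes' rule in odds form gives O(C|E) = O(C)·[P(E|C)/P(E|¬C)], hence O(C) = O(C|E)/LR.
Posterior odds = 0.911/(1−0.911) = 10.2360. LR = 0.90/0.15 = 6.0000.
Prior odds = 10.2360/6.0000 = 1.7060, so P(C) = 1.7060/(1+1.7060) ≈ 0.63.

P(C) = 0.63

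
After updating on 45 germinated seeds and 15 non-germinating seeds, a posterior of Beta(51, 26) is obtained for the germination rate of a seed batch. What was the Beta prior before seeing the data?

Under Beta–binomial conjugacy the posterior parameters are (α+s, β+f).
So α = 51 − 45 = 6 and β = 26 − 15 = 11.

Beta(6, 11)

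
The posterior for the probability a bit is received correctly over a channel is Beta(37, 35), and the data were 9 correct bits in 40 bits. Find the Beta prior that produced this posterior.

A Beta(a, b) prior with s successes and f failures in binomial data gives a Beta(a+s, b+f) posterior.
So a = 37 − 9 = 28 and b = 35 − 31 = 4.

Beta(28, 4)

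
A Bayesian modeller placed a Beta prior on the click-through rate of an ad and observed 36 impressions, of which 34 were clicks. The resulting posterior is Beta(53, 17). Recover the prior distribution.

Under Beta–binomial conjugacy the posterior parameters are (a+s, b+f).
So a = 53 − 34 = 19 and b = 17 − 2 = 15.

Beta(19, 15)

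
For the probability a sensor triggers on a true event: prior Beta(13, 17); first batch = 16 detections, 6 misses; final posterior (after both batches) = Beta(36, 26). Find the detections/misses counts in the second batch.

Because Beta–binomial updating is additive in the counts, the combined data contributed (α_post−α_prior, β_post−β_prior) successes and failures.
Total across both batches: 36−13=23 detections, 26−17=9 misses.
Subtract the first batch: 23−16=7 detections and 9−6=3 misses.

7 detections and 3 misses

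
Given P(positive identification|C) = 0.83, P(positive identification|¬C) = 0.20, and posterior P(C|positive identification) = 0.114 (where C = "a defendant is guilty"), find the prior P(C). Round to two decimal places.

P(C) = 0.03

In odds form, posterior odds = prior odds × likelihood ratio, so prior odds = posterior odds ÷ LR.
Posterior odds = 0.114/(1−0.114) = 0.1287. LR = 0.83/0.20 = 4.1500.
Prior odds = 0.1287/4.1500 = 0.0310, so P(C) = 0.0310/(1+0.0310) ≈ 0.03.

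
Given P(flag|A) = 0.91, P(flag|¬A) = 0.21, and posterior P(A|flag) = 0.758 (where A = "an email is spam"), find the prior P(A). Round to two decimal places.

P(A) = 0.42

In odds form, posterior odds = prior odds × likelihood ratio, so prior odds = posterior odds ÷ LR.
Posterior odds = 0.758/(1−0.758) = 3.1322. LR = 0.91/0.21 = 4.3333.
Prior odds = 3.1322/4.3333 = 0.7228, so P(A) = 0.7228/(1+0.7228) ≈ 0.42.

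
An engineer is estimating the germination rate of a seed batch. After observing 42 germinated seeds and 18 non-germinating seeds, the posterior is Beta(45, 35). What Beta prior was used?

Beta is conjugate to the binomial likelihood: posterior = Beta(α+s, β+f).
So α = 45 − 42 = 3 and β = 35 − 18 = 17.

Beta(3, 17)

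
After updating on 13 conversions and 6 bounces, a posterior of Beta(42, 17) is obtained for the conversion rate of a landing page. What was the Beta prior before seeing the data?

Beta(29, 11)

Under Beta–binomial conjugacy the posterior parameters are (α+s, β+f).
So α = 42 − 13 = 29 and β = 17 − 6 = 11.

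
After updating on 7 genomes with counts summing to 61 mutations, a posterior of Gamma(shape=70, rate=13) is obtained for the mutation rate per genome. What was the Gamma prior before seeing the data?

Gamma(shape=9, rate=6)

Gamma–Poisson conjugacy: posterior shape = α + Σxᵢ, posterior rate = β + n.
So α = 70 − 61 = 9 and β = 13 − 7 = 6.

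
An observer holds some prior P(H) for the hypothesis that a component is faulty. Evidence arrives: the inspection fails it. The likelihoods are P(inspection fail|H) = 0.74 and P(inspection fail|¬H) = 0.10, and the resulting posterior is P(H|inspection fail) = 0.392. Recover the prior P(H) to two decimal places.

P(H) = 0.08

Bayes' rule in odds form gives O(H|E) = O(H)·[P(E|H)/P(E|¬H)], hence O(H) = O(H|E)/LR.
Posterior odds = 0.392/(1−0.392) = 0.6447. LR = 0.74/0.10 = 7.4000.
Prior odds = 0.6447/7.4000 = 0.0871, so P(H) = 0.0871/(1+0.0871) ≈ 0.08.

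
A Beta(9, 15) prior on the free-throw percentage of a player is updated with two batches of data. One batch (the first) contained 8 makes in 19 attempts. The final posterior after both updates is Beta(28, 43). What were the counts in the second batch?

11 makes and 17 misses

Sequential conjugate updates are equivalent to a single update on the pooled data, so total successes = posterior α − prior α and total failures = posterior β − prior β.
Total across both batches: 28−9=19 makes, 43−15=28 misses.
Subtract the first batch: 19−8=11 makes and 28−11=17 misses.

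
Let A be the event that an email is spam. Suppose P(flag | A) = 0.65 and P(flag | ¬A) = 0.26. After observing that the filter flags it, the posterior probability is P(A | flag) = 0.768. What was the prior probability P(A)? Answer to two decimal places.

In odds form, posterior odds = prior odds × likelihood ratio, so prior odds = posterior odds ÷ LR.
Posterior odds = 0.768/(1−0.768) = 3.3103. LR = 0.65/0.26 = 2.5000.
Prior odds = 3.3103/2.5000 = 1.3241, so P(A) = 1.3241/(1+1.3241) ≈ 0.57.

P(A) = 0.57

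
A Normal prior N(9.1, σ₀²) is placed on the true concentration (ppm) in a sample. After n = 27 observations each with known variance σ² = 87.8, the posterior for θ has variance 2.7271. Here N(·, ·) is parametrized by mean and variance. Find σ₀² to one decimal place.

σ₀² = 16.9

For the Normal–Normal model with known σ², precisions add: τ_n = τ₀ + n/σ².
So 1/σ₀² = 1/2.7271 − 27/87.8 = 0.366690 − 0.307517 = 0.059173.
Hence σ₀² = 1/0.059173 ≈ 16.9.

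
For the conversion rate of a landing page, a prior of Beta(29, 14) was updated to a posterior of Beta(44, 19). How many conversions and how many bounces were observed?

15 conversions and 5 bounces

Beta is conjugate to the binomial likelihood: posterior = Beta(a+s, b+f).
So s = 44 − 29 = 15 and f = 19 − 14 = 5.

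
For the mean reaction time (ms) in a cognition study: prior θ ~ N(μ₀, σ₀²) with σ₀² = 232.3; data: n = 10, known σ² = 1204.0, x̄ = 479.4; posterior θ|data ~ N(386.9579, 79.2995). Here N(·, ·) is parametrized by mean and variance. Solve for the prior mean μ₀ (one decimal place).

μ₀ = 208.6

The posterior mean is a precision-weighted average: μ_n = (τ₀μ₀ + τ_data·x̄)/(τ₀+τ_data), with τ₀=1/σ₀² and τ_data=n/σ².
Here τ₀ = 1/232.3 = 0.004305 and τ_data = 10/1204.0 = 0.008306, so τ_n = 0.012611.
Rearranging for μ₀: μ₀ = (μ_n·τ_n − τ_data·x̄)/τ₀ = (386.9579·0.012611 − 0.008306·479.4) / 0.004305 = 0.898030/0.004305 ≈ 208.6.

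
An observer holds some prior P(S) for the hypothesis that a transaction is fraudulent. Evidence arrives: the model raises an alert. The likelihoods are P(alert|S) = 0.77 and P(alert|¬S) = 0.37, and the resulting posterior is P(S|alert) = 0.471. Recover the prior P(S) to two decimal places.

Bayes' rule in odds form gives O(S|E) = O(S)·[P(E|S)/P(E|¬S)], hence O(S) = O(S|E)/LR.
Posterior odds = 0.471/(1−0.471) = 0.8904. LR = 0.77/0.37 = 2.0811.
Prior odds = 0.8904/2.0811 = 0.4279, so P(S) = 0.4279/(1+0.4279) ≈ 0.30.

P(S) = 0.30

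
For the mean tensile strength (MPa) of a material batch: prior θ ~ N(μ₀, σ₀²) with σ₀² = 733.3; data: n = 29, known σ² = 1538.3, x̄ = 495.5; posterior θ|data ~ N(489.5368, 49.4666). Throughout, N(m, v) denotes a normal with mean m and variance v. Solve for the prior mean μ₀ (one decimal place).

With known observation variance, the Normal–Normal posterior has precision τ_n = τ₀ + n/σ² and mean μ_n = (τ₀μ₀ + (n/σ²)x̄)/τ_n.
Here τ₀ = 1/733.3 = 0.001364 and τ_data = 29/1538.3 = 0.018852, so τ_n = 0.020216.
Rearranging for μ₀: μ₀ = (μ_n·τ_n − τ_data·x̄)/τ₀ = (489.5368·0.020216 − 0.018852·495.5) / 0.001364 = 0.555310/0.001364 ≈ 407.1.

μ₀ = 407.1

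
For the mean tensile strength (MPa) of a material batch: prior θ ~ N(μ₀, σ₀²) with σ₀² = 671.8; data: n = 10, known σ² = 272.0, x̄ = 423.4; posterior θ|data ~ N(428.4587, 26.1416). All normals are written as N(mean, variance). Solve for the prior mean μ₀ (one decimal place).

With known observation variance, the Normal–Normal posterior has precision τ_n = τ₀ + n/σ² and mean μ_n = (τ₀μ₀ + (n/σ²)x̄)/τ_n.
Here τ₀ = 1/671.8 = 0.001489 and τ_data = 10/272.0 = 0.036765, so τ_n = 0.038254.
Rearranging for μ₀: μ₀ = (μ_n·τ_n − τ_data·x̄)/τ₀ = (428.4587·0.038254 − 0.036765·423.4) / 0.001489 = 0.823958/0.001489 ≈ 553.4.

μ₀ = 553.4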